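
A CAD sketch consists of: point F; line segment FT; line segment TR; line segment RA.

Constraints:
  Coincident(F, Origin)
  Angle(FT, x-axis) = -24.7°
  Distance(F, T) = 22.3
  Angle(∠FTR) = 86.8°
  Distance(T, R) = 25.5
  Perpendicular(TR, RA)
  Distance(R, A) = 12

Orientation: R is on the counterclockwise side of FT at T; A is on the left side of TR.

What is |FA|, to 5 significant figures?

26.338

F is at the origin; FT runs at -24.7° with length 22.3, so T = 22.3·(cos -24.7°, sin -24.7°) = (20.260, -9.3184). ∠FTR = 86.8°, so TR runs at -24.7° + (180° − 86.8°) = 68.500° from the x-axis; with |TR| = 25.5, R = T + 25.5·(cos 68.500°, sin 68.500°) = (29.606, 14.407). The perpendicularity gives RA at right angles to TR; with |RA| = 12.0 on the left of TR, A = R + 12.0·(-0.93042, 0.36650) = (18.441, 18.805). Then |FA| = |A − F| = 26.338.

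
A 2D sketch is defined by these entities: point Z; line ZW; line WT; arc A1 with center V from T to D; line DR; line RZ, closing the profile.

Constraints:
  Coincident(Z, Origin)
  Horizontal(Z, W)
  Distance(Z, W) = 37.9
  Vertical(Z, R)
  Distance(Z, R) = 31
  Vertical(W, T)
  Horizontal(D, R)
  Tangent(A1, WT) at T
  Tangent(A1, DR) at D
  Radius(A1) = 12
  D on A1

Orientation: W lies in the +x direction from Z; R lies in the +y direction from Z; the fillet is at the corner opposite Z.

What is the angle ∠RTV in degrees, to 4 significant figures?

17.57°

Z is at the origin; ZW is horizontal with |ZW| = 37.9 and W on the +x side, so W = (37.90, 0.000). ZR is vertical with |ZR| = 31.0 and R on the +y side, so R = (0.000, 31.00). The virtual corner opposite Z is at (37.90, 31.00). Since A1 is tangent to WT there, VT ⟂ WT and since A1 is tangent to DR there, VD ⟂ DR, with radius 12.0, so the center V sits 12.0 in from both sides at V = (25.90, 19.00). That places the tangent points at T = (37.90, 19.00) on WT and D = (25.90, 31.00) on DR. Then cos ∠RTV = TR·TV / (|TR||TV|), giving 17.57°.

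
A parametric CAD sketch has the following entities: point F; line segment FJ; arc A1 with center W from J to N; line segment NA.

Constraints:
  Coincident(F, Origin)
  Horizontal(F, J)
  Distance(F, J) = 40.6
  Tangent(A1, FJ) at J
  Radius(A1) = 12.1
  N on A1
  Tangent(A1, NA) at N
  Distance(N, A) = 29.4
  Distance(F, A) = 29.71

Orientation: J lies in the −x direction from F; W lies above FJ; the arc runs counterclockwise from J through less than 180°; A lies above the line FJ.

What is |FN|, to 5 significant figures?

31.602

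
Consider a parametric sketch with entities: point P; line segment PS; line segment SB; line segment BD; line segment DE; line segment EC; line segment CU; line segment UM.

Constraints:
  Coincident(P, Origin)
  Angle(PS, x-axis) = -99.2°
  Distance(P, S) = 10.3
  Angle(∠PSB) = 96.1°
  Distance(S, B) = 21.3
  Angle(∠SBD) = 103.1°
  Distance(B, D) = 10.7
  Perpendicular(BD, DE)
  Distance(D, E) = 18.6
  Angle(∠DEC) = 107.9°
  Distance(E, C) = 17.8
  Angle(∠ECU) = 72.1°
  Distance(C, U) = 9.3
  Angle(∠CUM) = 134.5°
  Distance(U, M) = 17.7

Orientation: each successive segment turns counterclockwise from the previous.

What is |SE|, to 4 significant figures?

15.68

P is at the origin; PS runs at -99.2° with length 10.3, so S = (-1.647, -10.17). ∠PSB = 96.1° gives SB at -15.30° from the x-axis; with |SB| = 21.3, B = (18.90, -15.79). ∠SBD = 103.1° gives BD at 61.60° from the x-axis; with |BD| = 10.7, D = (23.99, -6.376). BD ⟂ DE, so DE runs at 151.6°; with |DE| = 18.6, E = (7.626, 2.471). Then |SE| = |E − S| = 15.68.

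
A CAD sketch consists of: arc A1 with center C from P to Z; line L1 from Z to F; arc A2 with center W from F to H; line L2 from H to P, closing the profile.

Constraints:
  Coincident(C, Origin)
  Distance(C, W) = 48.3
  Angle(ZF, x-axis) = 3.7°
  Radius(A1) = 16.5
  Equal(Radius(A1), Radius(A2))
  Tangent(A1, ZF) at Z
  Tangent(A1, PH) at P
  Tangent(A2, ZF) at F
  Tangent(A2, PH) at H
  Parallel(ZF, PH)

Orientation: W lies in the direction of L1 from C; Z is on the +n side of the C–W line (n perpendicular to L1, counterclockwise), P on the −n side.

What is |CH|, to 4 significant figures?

51.04

Tangency of A1 to both parallel lines with radius 16.5 puts Z and P at C ± 16.5·n: Z = (-1.065, 16.47), P = (1.065, -16.47). Equal radii place F and H the same way about W: F = W + 16.5·n = (47.13, 19.58), H = W − 16.5·n = (49.26, -13.35). Then |CH| = |H − C| = 51.04.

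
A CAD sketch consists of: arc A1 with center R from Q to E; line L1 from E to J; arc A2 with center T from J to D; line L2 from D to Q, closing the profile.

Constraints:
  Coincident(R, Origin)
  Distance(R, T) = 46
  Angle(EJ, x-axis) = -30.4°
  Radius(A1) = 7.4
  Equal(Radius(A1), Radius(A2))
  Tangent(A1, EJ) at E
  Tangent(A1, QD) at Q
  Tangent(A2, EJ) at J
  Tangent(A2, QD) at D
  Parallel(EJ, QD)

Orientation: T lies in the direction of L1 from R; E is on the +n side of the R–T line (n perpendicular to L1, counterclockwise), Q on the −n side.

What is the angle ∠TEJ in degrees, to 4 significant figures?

9.139°

The slot axis is L1's direction at -30.4°, so u = (cos -30.4°, sin -30.4°) = (0.8625, -0.5060) and n = (−sin -30.4°, cos -30.4°) = (0.5060, 0.8625). R is at the origin and T lies 46.0 along u from R, so T = 46.0·u = (39.68, -23.28). Tangency of A1 to both parallel lines with radius 7.4 puts E and Q at R ± 7.4·n: E = (3.745, 6.383), Q = (-3.745, -6.383). Equal radii place J and D the same way about T: J = T + 7.4·n = (43.42, -16.89), D = T − 7.4·n = (35.93, -29.66). Then cos ∠TEJ = ET·EJ / (|ET||EJ|), giving 9.139°.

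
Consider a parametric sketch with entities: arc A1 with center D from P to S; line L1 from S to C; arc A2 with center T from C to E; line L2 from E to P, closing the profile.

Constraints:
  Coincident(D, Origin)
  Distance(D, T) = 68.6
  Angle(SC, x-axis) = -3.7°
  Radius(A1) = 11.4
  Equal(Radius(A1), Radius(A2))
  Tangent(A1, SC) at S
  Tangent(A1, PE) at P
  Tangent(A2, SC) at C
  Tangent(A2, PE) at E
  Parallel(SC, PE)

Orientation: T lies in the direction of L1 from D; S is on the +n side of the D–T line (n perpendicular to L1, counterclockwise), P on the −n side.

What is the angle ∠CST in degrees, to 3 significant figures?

9.44°

The slot axis is L1's direction at -3.7°, so u = (cos -3.7°, sin -3.7°) = (0.998, -0.0645) and n = (−sin -3.7°, cos -3.7°) = (0.0645, 0.998). D is at the origin and T lies 68.6 along u from D, so T = 68.6·u = (68.5, -4.43). Tangency of A1 to both parallel lines with radius 11.4 puts S and P at D ± 11.4·n: S = (0.736, 11.4), P = (-0.736, -11.4). Equal radii place C and E the same way about T: C = T + 11.4·n = (69.2, 6.95), E = T − 11.4·n = (67.7, -15.8). Then cos ∠CST = SC·ST / (|SC||ST|), giving 9.44°.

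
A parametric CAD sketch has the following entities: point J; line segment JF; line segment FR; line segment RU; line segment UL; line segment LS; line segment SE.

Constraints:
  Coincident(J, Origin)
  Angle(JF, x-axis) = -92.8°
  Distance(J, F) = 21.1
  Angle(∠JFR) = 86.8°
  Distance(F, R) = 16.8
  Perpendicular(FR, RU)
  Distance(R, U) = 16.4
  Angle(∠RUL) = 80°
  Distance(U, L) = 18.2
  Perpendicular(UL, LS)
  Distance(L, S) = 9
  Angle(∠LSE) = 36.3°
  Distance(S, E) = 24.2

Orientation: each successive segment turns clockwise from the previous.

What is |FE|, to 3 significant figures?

28.4

J is at the origin; JF runs at -92.8° with length 21.1, so F = (-1.03, -21.1). ∠JFR = 86.8° gives FR at 174° from the x-axis; with |FR| = 16.8, R = (-17.7, -19.3). The perpendicularity gives RU at right angles to FR, so RU runs at 84.0°; with |RU| = 16.4, U = (-16.0, -3.01). ∠RUL = 80.0° gives UL at -16.0° from the x-axis; with |UL| = 18.2, L = (1.47, -8.03). UL is perpendicular to LS, so LS runs at -106°; with |LS| = 9.0, S = (-1.01, -16.7). ∠LSE = 36.3° gives SE at 110° from the x-axis; with |SE| = 24.2, E = (-9.41, 6.02). Then |FE| = |E − F| = 28.4.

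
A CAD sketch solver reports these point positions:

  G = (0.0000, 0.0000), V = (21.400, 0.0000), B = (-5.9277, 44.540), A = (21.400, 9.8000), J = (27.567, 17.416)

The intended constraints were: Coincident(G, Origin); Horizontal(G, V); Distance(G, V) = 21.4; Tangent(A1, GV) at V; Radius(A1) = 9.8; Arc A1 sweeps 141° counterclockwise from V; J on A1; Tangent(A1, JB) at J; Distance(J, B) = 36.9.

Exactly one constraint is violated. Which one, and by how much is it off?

Distance(J, B) = 36.9 — off by 6.20.

G = (0.00, 0.00) ✓; G.y = 0.00, V.y = 0.00 ✓; |GV| = 21.40 ✓; ∠(AV, VG) = 90.00° ✓; |AV| = 9.800 ✓; bearing(A→J) − bearing(A→V) = 141.0° ✓; |AJ| = 9.800 ✓; ∠(AJ, JB) = 90.00° ✓; |JB| = 43.10 ✗.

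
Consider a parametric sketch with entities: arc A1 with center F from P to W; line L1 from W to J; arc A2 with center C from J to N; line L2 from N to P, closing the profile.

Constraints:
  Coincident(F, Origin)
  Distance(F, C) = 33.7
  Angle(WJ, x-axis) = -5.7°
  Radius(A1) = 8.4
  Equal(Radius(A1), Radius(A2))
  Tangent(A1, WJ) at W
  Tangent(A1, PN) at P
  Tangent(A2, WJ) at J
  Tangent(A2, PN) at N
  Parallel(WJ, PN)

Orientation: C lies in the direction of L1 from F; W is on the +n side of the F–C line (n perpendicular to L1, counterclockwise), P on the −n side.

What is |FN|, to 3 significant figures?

34.7

The slot axis is L1's direction at -5.7°, so u = (cos -5.7°, sin -5.7°) = (0.995, -0.0993) and n = (−sin -5.7°, cos -5.7°) = (0.0993, 0.995). F is at the origin and C lies 33.7 along u from F, so C = 33.7·u = (33.5, -3.35). Tangency of A1 to both parallel lines with radius 8.4 puts W and P at F ± 8.4·n: W = (0.834, 8.36), P = (-0.834, -8.36). Equal radii place J and N the same way about C: J = C + 8.4·n = (34.4, 5.01), N = C − 8.4·n = (32.7, -11.7). Then |FN| = |N − F| = 34.7.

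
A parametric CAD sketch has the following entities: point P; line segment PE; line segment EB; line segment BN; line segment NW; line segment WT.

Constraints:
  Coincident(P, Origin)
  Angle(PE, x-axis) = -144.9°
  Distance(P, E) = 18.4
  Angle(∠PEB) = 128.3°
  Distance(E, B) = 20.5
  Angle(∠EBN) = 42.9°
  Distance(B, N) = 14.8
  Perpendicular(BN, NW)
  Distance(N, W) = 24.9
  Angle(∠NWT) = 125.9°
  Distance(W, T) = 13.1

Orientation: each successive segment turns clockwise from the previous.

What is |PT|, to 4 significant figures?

36.08

P is at the origin; PE runs at -144.9° with length 18.4, so E = (-15.05, -10.58). ∠PEB = 128.3° gives EB at 163.4° from the x-axis; with |EB| = 20.5, B = (-34.70, -4.723). ∠EBN = 42.9° gives BN at 26.30° from the x-axis; with |BN| = 14.8, N = (-21.43, 1.834). BN is perpendicular to NW, so NW runs at -63.70°; with |NW| = 24.9, W = (-10.40, -20.49). ∠NWT = 125.9° gives WT at -117.8° from the x-axis; with |WT| = 13.1, T = (-16.51, -32.08). Then |PT| = |T − P| = 36.08.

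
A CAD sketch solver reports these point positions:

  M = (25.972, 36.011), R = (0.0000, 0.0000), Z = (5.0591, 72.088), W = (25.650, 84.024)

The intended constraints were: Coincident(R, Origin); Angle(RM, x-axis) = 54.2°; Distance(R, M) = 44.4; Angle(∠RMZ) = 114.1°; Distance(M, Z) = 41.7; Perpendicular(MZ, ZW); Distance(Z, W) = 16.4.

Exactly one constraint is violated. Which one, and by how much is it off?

Distance(Z, W) = 16.4 — off by 7.40.

R = (0.00, 0.00) ✓; RM at 54.20° ✓; |RM| = 44.40 ✓; ∠RMZ = 114.1° ✓; |MZ| = 41.70 ✓; ∠(MZ, ZW) = 90.00° ✓; |ZW| = 23.80 ✗.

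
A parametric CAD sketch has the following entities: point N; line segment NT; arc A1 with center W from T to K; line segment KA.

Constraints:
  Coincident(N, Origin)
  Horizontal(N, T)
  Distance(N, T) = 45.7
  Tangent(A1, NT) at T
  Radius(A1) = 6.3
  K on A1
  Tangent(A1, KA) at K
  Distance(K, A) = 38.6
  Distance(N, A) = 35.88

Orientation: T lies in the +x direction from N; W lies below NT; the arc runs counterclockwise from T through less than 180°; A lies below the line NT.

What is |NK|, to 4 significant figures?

40.91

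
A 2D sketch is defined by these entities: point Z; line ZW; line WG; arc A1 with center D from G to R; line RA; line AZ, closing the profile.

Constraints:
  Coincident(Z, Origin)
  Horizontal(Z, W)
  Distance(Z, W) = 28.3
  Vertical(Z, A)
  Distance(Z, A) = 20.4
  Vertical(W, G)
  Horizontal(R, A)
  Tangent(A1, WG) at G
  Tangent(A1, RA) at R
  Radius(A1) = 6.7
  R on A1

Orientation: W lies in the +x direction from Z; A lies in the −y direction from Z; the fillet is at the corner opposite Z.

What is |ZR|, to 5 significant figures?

29.711

Z is at the origin; ZW is horizontal with |ZW| = 28.3 and W on the +x side, so W = (28.300, 0.0000). ZA is vertical with |ZA| = 20.4 and A on the −y side, so A = (0.0000, -20.400). The virtual corner opposite Z is at (28.300, -20.400). Since A1 is tangent to WG there, DG ⟂ WG and tangency of A1 to RA means the radius DR is perpendicular to RA, with radius 6.7, so the center D sits 6.7 in from both sides at D = (21.600, -13.700). That places the tangent points at G = (28.300, -13.700) on WG and R = (21.600, -20.400) on RA. Then |ZR| = |R − Z| = 29.711.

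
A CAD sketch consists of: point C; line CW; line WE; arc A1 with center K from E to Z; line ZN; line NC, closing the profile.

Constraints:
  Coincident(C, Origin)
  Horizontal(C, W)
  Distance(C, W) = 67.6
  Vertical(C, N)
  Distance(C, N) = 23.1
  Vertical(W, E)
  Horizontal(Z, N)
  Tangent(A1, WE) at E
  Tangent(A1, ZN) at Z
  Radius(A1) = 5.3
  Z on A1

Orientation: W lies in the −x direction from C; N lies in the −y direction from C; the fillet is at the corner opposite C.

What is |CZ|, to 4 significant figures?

66.44

C is at the origin; CW is horizontal with |CW| = 67.6 and W on the −x side, so W = (-67.60, 0.000). C and N share the same x with |CN| = 23.1 and N on the −y side, so N = (0.000, -23.10). The virtual corner opposite C is at (-67.60, -23.10). The tangent condition forces KE to be normal to WE and A1 meets ZN tangentially, so KZ is at right angles to ZN, with radius 5.3, so the center K sits 5.3 in from both sides at K = (-62.30, -17.80). That places the tangent points at E = (-67.60, -17.80) on WE and Z = (-62.30, -23.10) on ZN. Then |CZ| = |Z − C| = 66.44.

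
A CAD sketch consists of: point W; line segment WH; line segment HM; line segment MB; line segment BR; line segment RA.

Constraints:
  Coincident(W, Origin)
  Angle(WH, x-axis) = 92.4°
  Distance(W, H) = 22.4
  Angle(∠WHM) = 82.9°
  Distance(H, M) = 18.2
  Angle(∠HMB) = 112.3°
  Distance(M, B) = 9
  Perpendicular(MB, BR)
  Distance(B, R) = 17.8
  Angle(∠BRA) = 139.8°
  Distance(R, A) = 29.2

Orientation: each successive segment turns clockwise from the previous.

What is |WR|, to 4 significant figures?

7.532

W is at the origin; WH runs at 92.4° with length 22.4, so H = (-0.9380, 22.38). ∠WHM = 82.9° gives HM at -4.700° from the x-axis; with |HM| = 18.2, M = (17.20, 20.89). ∠HMB = 112.3° gives MB at -72.40° from the x-axis; with |MB| = 9.0, B = (19.92, 12.31). MB ⟂ BR, so BR runs at -162.4°; with |BR| = 17.8, R = (2.955, 6.928). Then |WR| = |R − W| = 7.532.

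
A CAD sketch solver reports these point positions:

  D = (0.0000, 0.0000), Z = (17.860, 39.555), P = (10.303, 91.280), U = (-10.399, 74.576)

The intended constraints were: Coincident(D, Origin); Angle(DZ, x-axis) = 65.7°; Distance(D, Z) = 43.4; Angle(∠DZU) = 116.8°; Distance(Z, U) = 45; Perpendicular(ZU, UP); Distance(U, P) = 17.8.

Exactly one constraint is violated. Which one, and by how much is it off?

Distance(U, P) = 17.8 — off by 8.80.

D = (0.00, 0.00) ✓; DZ at 65.70° ✓; |DZ| = 43.40 ✓; ∠DZU = 116.8° ✓; |ZU| = 45.00 ✓; ∠(ZU, UP) = 90.00° ✓; |UP| = 26.60 ✗.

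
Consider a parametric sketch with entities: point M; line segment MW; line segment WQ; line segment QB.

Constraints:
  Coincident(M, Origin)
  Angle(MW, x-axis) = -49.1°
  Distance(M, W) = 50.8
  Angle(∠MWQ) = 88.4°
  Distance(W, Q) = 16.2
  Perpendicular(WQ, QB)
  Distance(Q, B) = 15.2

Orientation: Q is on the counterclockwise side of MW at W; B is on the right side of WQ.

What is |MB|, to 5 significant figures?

67.616

M is at the origin; MW runs at -49.1° with length 50.8, so W = 50.8·(cos -49.1°, sin -49.1°) = (33.261, -38.397). ∠MWQ = 88.4°, so WQ runs at -49.1° + (180° − 88.4°) = 42.500° from the x-axis; with |WQ| = 16.2, Q = W + 16.2·(cos 42.500°, sin 42.500°) = (45.205, -27.453). WQ ⟂ QB; with |QB| = 15.2 on the right of WQ, B = Q + 15.2·(0.67559, -0.73728) = (55.474, -38.659). Then |MB| = |B − M| = 67.616.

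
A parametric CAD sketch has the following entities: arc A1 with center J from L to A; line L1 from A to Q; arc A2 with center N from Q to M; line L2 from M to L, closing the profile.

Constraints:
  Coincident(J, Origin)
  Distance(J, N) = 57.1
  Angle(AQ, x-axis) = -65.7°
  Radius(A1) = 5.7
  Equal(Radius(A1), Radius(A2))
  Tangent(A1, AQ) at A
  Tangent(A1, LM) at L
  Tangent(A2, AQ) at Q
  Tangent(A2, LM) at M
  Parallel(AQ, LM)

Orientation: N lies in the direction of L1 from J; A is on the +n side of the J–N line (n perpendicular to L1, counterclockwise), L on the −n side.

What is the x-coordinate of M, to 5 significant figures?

18.302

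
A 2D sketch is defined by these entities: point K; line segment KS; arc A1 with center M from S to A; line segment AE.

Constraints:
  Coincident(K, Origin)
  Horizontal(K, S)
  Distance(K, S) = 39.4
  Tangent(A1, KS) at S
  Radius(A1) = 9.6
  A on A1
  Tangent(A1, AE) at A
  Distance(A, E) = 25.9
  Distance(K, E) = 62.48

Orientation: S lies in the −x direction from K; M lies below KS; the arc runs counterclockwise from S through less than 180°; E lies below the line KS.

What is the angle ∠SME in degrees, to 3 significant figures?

152°

K is at the origin; K and S share the same y with |KS| = 39.4 and S on the −x side, so S = (-39.4, 0.00). Tangency of A1 to KS means the radius MS is perpendicular to KS, so M = S + (0, -9.6) = (-39.4, -9.60). Since MA ⟂ AE (tangency), |ME| = √(9.6² + 25.9²) = 27.6 regardless of where A sits on A1. So E lies on both circle(K, 62.48) and circle(M, 27.6); the below-KS intersection is E = (-52.5, -33.9). A is the foot of the tangent from E: A = (-48.9, -8.28).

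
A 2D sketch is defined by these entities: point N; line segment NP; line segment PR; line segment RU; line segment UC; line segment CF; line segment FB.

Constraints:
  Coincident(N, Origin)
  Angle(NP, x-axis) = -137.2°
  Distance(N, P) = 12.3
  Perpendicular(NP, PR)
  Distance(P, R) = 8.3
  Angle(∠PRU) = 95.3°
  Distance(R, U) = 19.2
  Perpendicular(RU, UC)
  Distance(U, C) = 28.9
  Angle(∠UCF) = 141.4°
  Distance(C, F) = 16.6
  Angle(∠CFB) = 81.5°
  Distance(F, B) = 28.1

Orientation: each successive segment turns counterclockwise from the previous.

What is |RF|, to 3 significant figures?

42.8

RU is perpendicular to UC, so UC runs at 128°; with |UC| = 28.9, C = (-5.75, 20.2). ∠UCF = 141.4° gives CF at 166° from the x-axis; with |CF| = 16.6, F = (-21.9, 24.2). Then |RF| = |F − R| = 42.8.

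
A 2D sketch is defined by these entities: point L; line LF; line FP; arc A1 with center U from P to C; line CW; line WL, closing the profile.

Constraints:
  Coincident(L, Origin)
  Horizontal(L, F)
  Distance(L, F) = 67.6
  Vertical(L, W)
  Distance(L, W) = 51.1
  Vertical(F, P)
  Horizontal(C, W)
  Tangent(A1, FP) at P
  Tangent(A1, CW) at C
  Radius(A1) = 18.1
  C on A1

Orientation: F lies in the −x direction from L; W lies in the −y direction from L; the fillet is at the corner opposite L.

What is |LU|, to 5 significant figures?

59.492

LW is vertical with |LW| = 51.1 and W on the −y side, so W = (0.0000, -51.100). The virtual corner opposite L is at (-67.600, -51.100). Since A1 is tangent to FP there, UP ⟂ FP and the tangent condition forces UC to be normal to CW, with radius 18.1, so the center U sits 18.1 in from both sides at U = (-49.500, -33.000). Then |LU| = |U − L| = 59.492.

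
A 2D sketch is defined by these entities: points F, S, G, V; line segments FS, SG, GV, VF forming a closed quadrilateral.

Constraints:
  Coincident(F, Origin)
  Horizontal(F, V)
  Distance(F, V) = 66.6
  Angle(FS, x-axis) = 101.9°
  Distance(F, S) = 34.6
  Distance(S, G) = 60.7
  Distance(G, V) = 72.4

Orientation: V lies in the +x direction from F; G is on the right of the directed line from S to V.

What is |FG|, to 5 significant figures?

26.520

Checks: |SG| = 60.70 ✓; |GV| = 72.40 ✓.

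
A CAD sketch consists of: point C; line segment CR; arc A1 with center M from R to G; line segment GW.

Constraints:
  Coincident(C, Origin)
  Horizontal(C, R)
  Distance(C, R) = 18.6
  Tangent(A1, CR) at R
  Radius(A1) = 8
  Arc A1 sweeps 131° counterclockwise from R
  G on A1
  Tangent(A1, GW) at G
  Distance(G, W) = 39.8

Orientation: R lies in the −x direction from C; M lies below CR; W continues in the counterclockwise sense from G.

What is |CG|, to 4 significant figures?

27.97

A1 meets CR tangentially, so MR is at right angles to CR, so M = R + (0, -8) = (-18.60, -8.000). On A1, R sits at bearing 90° from M; a 131° counterclockwise sweep puts G at bearing 221°, so G = M + 8.0·(cos 221°, sin 221°) = (-24.64, -13.25). Then |CG| = |G − C| = 27.97.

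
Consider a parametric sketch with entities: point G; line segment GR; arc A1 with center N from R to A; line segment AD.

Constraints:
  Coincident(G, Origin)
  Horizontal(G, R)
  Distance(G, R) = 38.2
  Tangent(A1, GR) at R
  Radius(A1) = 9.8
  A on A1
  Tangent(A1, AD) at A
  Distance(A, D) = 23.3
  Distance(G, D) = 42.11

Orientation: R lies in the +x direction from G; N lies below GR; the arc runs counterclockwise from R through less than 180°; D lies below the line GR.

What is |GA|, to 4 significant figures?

29.86

Checks: |GR| = 38.20 ✓; ∠(NR, RG) = 90.00° ✓; |NR| = 9.800 ✓; |NA| = 9.800 ✓; ∠(NA, AD) = 90.00° ✓; |AD| = 23.30 ✓; |GD| = 42.11 ✓.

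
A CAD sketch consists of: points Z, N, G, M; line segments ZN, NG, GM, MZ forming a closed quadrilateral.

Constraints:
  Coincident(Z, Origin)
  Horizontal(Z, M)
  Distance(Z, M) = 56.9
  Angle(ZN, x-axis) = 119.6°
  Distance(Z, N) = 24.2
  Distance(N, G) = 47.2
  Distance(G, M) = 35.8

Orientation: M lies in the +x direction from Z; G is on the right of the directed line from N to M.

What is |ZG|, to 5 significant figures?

25.269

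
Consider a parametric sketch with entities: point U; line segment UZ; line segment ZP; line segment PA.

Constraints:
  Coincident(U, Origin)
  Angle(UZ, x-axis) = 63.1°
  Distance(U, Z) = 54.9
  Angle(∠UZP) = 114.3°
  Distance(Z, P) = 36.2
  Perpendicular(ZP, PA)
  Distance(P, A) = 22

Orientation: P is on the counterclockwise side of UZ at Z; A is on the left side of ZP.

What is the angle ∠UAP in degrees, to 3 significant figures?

115°

U is at the origin; UZ runs at 63.1° with length 54.9, so Z = 54.9·(cos 63.1°, sin 63.1°) = (24.8, 49.0). ∠UZP = 114.3°, so ZP runs at 63.1° + (180° − 114.3°) = 129° from the x-axis; with |ZP| = 36.2, P = Z + 36.2·(cos 129°, sin 129°) = (2.16, 77.2). ZP ⟂ PA; with |PA| = 22.0 on the left of ZP, A = P + 22.0·(-0.779, -0.627) = (-15.0, 63.4). Then cos ∠UAP = AU·AP / (|AU||AP|), giving 115°.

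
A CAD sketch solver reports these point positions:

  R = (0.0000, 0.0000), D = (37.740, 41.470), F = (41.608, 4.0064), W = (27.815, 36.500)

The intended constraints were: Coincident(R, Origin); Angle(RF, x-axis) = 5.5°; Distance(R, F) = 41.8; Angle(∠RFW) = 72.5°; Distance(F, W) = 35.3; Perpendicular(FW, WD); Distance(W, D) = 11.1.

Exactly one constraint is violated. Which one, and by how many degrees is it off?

Perpendicular(FW, WD) — off by 3.60°.

R = (0.00, 0.00) ✓; RF at 5.500° ✓; |RF| = 41.80 ✓; ∠RFW = 72.50° ✓; |FW| = 35.30 ✓; ∠(FW, WD) = 86.40° ✗; |WD| = 11.10 ✓.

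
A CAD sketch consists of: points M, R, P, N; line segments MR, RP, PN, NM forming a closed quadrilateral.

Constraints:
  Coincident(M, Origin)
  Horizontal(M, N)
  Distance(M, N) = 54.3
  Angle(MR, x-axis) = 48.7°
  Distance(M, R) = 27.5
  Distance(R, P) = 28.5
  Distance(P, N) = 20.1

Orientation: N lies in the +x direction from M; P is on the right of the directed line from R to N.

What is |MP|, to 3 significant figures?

34.5

Checks: |RP| = 28.50 ✓; |PN| = 20.10 ✓.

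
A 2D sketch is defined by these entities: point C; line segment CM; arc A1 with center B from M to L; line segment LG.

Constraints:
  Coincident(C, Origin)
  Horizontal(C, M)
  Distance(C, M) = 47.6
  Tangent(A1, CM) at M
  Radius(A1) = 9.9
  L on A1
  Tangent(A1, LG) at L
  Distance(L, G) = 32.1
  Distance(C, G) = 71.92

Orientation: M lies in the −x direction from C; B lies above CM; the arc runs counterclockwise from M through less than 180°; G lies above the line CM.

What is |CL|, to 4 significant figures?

42.65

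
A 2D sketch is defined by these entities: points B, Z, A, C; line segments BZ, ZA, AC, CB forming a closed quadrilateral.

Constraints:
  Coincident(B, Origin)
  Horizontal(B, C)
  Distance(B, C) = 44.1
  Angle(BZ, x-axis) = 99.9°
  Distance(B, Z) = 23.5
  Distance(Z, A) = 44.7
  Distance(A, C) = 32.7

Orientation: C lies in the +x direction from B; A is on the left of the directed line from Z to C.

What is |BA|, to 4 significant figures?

51.24

Checks: BZ at 99.90° ✓; |ZA| = 44.70 ✓; |AC| = 32.70 ✓.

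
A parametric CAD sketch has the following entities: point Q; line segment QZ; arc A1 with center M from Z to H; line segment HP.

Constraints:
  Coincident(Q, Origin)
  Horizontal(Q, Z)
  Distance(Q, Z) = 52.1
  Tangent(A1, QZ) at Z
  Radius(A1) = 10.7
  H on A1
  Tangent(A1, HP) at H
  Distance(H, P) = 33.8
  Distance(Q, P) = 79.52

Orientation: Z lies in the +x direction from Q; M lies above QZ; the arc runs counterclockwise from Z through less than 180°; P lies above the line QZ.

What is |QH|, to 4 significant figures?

63.41

Checks: Q.y = 0.00, Z.y = 0.00 ✓; |MH| = 10.70 ✓; ∠(MH, HP) = 90.00° ✓; |HP| = 33.80 ✓; |QP| = 79.52 ✓.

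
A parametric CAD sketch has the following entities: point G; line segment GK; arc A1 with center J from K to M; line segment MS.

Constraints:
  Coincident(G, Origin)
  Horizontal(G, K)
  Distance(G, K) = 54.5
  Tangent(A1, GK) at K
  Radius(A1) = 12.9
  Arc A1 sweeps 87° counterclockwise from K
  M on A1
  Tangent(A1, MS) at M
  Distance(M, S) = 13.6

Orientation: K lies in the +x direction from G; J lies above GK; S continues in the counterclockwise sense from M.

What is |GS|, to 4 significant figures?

72.82

G is at the origin; GK is horizontal with |GK| = 54.5 and K on the +x side, so K = (54.50, 0.000). Since A1 is tangent to GK there, JK ⟂ GK, so J = K + (0, 12.9) = (54.50, 12.90). On A1, K sits at bearing -90° from J; an 87° counterclockwise sweep puts M at bearing -3°, so M = J + 12.9·(cos -3°, sin -3°) = (67.38, 12.22). The tangent condition forces JM to be normal to MS, so MS runs along (−sin -3°, cos -3°); with |MS| = 13.6, S = (68.09, 25.81). Then |GS| = |S − G| = 72.82.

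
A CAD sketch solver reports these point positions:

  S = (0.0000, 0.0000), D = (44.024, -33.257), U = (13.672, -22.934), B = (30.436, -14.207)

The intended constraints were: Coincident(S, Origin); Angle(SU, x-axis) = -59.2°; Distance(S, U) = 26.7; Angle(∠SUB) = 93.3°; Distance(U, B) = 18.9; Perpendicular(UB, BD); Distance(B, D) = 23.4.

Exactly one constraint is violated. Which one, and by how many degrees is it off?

Perpendicular(UB, BD) — off by 8.00°.

S = (0.00, 0.00) ✓; SU at -59.20° ✓; |SU| = 26.70 ✓; ∠SUB = 93.30° ✓; |UB| = 18.90 ✓; ∠(UB, BD) = 82.00° ✗; |BD| = 23.40 ✓.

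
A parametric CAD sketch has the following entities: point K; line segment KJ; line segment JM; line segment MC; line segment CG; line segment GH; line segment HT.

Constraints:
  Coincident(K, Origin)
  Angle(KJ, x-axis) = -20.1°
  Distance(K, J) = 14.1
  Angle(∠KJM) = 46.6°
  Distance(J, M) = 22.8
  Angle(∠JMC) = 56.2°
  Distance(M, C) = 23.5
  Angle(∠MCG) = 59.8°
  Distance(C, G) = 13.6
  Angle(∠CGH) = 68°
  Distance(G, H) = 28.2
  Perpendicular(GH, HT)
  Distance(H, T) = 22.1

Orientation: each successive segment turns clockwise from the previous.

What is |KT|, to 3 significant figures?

29.3

∠CGH = 68.0° gives GH at -150° from the x-axis; with |GH| = 28.2, H = (-17.7, -14.3). The perpendicularity gives HT at right angles to GH, so HT runs at 120°; with |HT| = 22.1, T = (-28.9, 4.74). Then |KT| = |T − K| = 29.3.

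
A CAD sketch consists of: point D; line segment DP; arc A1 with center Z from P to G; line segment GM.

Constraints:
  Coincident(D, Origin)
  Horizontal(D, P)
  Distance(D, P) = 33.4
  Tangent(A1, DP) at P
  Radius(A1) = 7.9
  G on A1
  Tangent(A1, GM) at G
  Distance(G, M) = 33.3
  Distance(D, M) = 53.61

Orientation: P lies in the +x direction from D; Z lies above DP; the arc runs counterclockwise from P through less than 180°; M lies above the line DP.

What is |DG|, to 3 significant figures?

42.2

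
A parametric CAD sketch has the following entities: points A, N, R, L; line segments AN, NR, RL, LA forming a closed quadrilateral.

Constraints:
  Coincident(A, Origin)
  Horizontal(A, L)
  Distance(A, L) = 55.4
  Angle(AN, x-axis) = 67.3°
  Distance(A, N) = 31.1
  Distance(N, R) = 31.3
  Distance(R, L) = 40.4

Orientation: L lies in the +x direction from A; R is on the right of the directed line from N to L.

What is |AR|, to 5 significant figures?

15.274

Checks: |NR| = 31.30 ✓; |RL| = 40.40 ✓.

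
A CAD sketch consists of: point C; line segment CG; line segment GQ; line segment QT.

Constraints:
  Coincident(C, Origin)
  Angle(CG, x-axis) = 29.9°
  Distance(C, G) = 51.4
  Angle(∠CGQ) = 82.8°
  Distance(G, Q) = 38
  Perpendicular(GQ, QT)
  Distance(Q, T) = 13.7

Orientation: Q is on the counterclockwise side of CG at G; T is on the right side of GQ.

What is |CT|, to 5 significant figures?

71.981

C is at the origin; CG runs at 29.9° with length 51.4, so G = 51.4·(cos 29.9°, sin 29.9°) = (44.558, 25.622). ∠CGQ = 82.8°, so GQ runs at 29.9° + (180° − 82.8°) = 127.10° from the x-axis; with |GQ| = 38.0, Q = G + 38.0·(cos 127.10°, sin 127.10°) = (21.637, 55.930). The perpendicularity gives QT at right angles to GQ; with |QT| = 13.7 on the right of GQ, T = Q + 13.7·(0.79758, 0.60321) = (32.563, 64.194). Then |CT| = |T − C| = 71.981.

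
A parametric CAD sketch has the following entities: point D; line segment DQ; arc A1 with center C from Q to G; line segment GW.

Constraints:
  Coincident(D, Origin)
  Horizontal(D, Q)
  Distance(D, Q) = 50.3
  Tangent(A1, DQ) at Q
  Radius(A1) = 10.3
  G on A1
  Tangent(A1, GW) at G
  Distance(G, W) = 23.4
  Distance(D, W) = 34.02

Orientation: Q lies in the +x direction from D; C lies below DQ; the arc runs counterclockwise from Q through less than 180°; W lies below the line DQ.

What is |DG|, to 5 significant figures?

42.796

Checks: |CG| = 10.30 ✓; ∠(CG, GW) = 90.00° ✓; |GW| = 23.40 ✓; |DW| = 34.02 ✓.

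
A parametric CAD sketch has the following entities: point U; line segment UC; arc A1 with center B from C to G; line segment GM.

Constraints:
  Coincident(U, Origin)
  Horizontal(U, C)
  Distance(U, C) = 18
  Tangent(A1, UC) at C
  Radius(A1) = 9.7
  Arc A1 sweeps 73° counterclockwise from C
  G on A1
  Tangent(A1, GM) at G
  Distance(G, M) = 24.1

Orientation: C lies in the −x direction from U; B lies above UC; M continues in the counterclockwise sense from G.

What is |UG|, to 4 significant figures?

11.10

U is at the origin; U and C share the same y with |UC| = 18.0 and C on the −x side, so C = (-18.00, 0.000). The tangent condition forces BC to be normal to UC, so B = C + (0, 9.7) = (-18.00, 9.700). On A1, C sits at bearing -90° from B; a 73° counterclockwise sweep puts G at bearing -17°, so G = B + 9.7·(cos -17°, sin -17°) = (-8.724, 6.864). Then |UG| = |G − U| = 11.10.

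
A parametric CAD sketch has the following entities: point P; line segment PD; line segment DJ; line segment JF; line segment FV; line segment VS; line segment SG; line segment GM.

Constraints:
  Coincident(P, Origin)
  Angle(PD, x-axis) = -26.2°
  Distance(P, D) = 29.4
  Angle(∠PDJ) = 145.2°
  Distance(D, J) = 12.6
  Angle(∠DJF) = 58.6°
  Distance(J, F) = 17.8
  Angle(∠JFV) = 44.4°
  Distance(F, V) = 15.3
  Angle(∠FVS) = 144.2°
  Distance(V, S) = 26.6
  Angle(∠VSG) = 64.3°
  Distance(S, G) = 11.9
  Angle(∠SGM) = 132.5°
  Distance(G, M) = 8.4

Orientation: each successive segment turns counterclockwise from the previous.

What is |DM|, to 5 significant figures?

18.558

P is at the origin; PD runs at -26.2° with length 29.4, so D = (26.379, -12.980). ∠PDJ = 145.2° gives DJ at 8.6000° from the x-axis; with |DJ| = 12.6, J = (38.838, -11.096). ∠DJF = 58.6° gives JF at 130.00° from the x-axis; with |JF| = 17.8, F = (27.396, 2.5395). ∠JFV = 44.4° gives FV at -94.400° from the x-axis; with |FV| = 15.3, V = (26.222, -12.715). ∠FVS = 144.2° gives VS at -58.600° from the x-axis; with |VS| = 26.6, S = (40.081, -35.420). ∠VSG = 64.3° gives SG at 57.100° from the x-axis; with |SG| = 11.9, G = (46.545, -25.428). ∠SGM = 132.5° gives GM at 104.60° from the x-axis; with |GM| = 8.4, M = (44.428, -17.300). Then |DM| = |M − D| = 18.558.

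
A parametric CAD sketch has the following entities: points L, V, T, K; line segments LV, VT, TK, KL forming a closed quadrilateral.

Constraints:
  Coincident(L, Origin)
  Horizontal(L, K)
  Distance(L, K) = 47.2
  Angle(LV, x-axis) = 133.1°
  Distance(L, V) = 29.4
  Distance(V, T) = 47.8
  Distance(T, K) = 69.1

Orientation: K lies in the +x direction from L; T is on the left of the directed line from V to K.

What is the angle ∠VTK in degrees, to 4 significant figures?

71.73°

Checks: |VT| = 47.80 ✓; |TK| = 69.10 ✓.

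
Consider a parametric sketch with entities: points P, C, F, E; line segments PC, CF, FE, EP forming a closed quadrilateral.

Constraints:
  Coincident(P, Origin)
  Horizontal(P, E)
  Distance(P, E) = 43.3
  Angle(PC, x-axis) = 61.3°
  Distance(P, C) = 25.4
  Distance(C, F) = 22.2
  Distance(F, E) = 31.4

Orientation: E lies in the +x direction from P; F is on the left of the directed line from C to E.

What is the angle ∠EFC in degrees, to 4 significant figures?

89.38°

Checks: |CF| = 22.20 ✓; |FE| = 31.40 ✓.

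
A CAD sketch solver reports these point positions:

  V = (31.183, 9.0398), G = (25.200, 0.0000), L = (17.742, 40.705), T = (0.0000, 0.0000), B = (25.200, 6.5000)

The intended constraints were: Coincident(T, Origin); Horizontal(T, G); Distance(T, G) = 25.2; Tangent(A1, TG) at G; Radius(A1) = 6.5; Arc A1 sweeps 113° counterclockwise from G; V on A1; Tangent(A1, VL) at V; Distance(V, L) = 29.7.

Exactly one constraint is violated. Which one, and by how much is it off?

Distance(V, L) = 29.7 — off by 4.70.

T = (0.00, 0.00) ✓; T.y = 0.00, G.y = 0.00 ✓; |TG| = 25.20 ✓; ∠(BG, GT) = 90.00° ✓; |BG| = 6.500 ✓; bearing(B→V) − bearing(B→G) = 113.0° ✓; |BV| = 6.500 ✓; ∠(BV, VL) = 90.00° ✓; |VL| = 34.40 ✗.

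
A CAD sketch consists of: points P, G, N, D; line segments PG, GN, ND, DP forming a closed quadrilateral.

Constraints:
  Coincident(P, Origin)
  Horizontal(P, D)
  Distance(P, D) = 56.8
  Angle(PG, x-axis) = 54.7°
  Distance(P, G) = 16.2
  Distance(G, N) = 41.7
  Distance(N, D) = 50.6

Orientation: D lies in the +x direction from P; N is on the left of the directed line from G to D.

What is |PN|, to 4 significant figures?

57.88

P is at the origin; P and D share the same y with |PD| = 56.8 and D in +x, so D = (56.8, 0). PG runs at 54.7° with |PG| = 16.2, so G = (9.361, 13.22). N is determined by |GN| = 41.7 and |ND| = 50.6 together: it lies at the intersection of circle(G, 41.7) and circle(D, 50.6). With |GD| = 49.25, the foot of the radical line on GD is 16.28 from G and the perpendicular offset is √(41.7² − 16.28²) = 38.39. Taking the left-of-GD solution: N = (35.35, 45.83).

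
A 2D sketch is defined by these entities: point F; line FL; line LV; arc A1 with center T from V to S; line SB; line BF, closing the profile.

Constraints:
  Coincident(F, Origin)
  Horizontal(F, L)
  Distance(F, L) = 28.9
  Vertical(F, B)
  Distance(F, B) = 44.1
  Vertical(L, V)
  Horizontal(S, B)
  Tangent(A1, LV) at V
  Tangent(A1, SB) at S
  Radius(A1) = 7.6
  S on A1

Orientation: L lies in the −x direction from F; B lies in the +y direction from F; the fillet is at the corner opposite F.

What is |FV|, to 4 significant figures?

46.56

F is at the origin; F and L share the same y with |FL| = 28.9 and L on the −x side, so L = (-28.90, 0.000). FB is vertical with |FB| = 44.1 and B on the +y side, so B = (0.000, 44.10). The virtual corner opposite F is at (-28.90, 44.10). A1 meets LV tangentially, so TV is at right angles to LV and tangency of A1 to SB means the radius TS is perpendicular to SB, with radius 7.6, so the center T sits 7.6 in from both sides at T = (-21.30, 36.50). That places the tangent points at V = (-28.90, 36.50) on LV and S = (-21.30, 44.10) on SB. Then |FV| = |V − F| = 46.56.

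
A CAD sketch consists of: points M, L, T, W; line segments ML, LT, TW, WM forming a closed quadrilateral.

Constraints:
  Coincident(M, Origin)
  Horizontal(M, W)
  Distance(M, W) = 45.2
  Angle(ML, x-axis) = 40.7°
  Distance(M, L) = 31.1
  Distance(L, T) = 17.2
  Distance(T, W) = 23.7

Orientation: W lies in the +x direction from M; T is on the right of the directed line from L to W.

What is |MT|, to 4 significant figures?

21.95

Checks: |LT| = 17.20 ✓; |TW| = 23.70 ✓.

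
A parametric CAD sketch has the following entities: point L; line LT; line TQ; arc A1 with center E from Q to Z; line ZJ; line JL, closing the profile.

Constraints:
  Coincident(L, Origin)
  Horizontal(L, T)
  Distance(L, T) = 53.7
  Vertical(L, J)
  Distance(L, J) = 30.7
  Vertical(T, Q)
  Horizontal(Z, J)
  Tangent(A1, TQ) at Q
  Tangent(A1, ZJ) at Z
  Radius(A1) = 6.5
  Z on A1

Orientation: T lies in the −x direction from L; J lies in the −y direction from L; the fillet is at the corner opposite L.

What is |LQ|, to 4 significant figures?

58.90

L is at the origin; L and T share the same y with |LT| = 53.7 and T on the −x side, so T = (-53.70, 0.000). L and J share the same x with |LJ| = 30.7 and J on the −y side, so J = (0.000, -30.70). The virtual corner opposite L is at (-53.70, -30.70). A1 meets TQ tangentially, so EQ is at right angles to TQ and A1 meets ZJ tangentially, so EZ is at right angles to ZJ, with radius 6.5, so the center E sits 6.5 in from both sides at E = (-47.20, -24.20). That places the tangent points at Q = (-53.70, -24.20) on TQ and Z = (-47.20, -30.70) on ZJ. Then |LQ| = |Q − L| = 58.90.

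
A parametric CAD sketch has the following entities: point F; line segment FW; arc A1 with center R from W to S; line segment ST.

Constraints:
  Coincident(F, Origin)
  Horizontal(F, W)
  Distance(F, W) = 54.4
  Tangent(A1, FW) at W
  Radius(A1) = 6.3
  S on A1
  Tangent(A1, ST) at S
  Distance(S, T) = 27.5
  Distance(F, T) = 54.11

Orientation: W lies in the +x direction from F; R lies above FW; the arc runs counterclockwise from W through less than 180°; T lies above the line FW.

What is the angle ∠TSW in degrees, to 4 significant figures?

117.1°

F is at the origin; F and W share the same y with |FW| = 54.4 and W on the +x side, so W = (54.40, 0.000). Tangency of A1 to FW means the radius RW is perpendicular to FW, so R = W + (0, 6.3) = (54.40, 6.300). Since RS ⟂ ST (tangency), |RT| = √(6.3² + 27.5²) = 28.21 regardless of where S sits on A1. So T lies on both circle(F, 54.11) and circle(R, 28.21); the above-FW intersection is T = (43.42, 32.29). S is the foot of the tangent from T: S = (59.51, 9.986).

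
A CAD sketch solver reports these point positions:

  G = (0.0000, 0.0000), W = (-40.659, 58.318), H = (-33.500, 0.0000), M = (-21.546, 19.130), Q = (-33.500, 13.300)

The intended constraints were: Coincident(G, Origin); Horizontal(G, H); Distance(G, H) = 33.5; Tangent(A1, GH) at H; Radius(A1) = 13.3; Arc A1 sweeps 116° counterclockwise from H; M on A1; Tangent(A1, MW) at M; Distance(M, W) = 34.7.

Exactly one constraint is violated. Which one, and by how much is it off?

Distance(M, W) = 34.7 — off by 8.90.

G = (0.00, 0.00) ✓; G.y = 0.00, H.y = 0.00 ✓; |GH| = 33.50 ✓; ∠(QH, HG) = 90.00° ✓; |QH| = 13.30 ✓; bearing(Q→M) − bearing(Q→H) = 116.0° ✓; |QM| = 13.30 ✓; ∠(QM, MW) = 90.00° ✓; |MW| = 43.60 ✗.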